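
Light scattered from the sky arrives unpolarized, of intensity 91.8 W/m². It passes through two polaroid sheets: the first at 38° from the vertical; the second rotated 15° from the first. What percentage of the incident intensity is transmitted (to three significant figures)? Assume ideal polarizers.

≈ 46.7%

Unpolarized light through the first polarizer → I₁ = 91.8 W/m²/2 = 45.9 W/m², polarized at 38°.
I₂ = I₁ · cos²(15°) = 45.9 · 0.933 = 42.83 W/m².
That is 46.65% of the incident intensity.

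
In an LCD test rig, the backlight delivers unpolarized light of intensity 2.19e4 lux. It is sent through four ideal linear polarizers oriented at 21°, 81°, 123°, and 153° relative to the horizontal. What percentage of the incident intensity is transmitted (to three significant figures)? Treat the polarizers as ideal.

Unpolarized light through the first polarizer → I₁ = 2.19e4 lux/2 = 1.095e+04 lux, polarized at 21°.
I₂ = I₁ · cos²(60°) = 1.095e+04 · 0.25 = 2738 lux.
I₃ = I₂ · cos²(42°) = 2738 · 0.5523 = 1512 lux.
I₄ = I₃ · cos²(30°) = 1512 · 0.75 = 1134 lux.
That is 5.177% of the incident intensity.

≈ 5.18%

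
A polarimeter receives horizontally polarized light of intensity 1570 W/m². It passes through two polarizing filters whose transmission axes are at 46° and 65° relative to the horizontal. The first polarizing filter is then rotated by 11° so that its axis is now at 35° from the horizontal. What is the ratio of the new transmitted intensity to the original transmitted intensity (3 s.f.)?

I_new/I_old ≈ 1.17

Before rotation:
I₁ = I₀ cos²(46° − 0°) = I₀ cos²(46°) = 0.4826 I₀.
I₂ = I₁ cos²(65° − 46°) = 0.4826 I₀ · cos²(19°) = 0.4314 I₀.
After rotation:
I₁ = I₀ cos²(35° − 0°) = I₀ cos²(35°) = 0.671 I₀.
I₂ = I₁ cos²(65° − 35°) = 0.671 I₀ · cos²(30°) = 0.5033 I₀.
Ratio = 0.5033 / 0.4314 = 1.167.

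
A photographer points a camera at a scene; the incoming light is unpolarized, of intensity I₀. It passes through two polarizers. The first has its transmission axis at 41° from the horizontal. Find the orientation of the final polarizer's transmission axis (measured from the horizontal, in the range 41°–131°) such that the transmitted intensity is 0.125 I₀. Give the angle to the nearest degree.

Unpolarized light through the first polarizer → I₁ = ½ I₀, now polarized at 41°.
Need I₂/I₀ = 0.125, so cos²(θ − 41°) = 0.125 / 0.5 = 0.25.
θ − 41° = arccos(√0.25) = 60.0°, giving θ ≈ 41 + 60.0 = 101.0°.

θ ≈ 101°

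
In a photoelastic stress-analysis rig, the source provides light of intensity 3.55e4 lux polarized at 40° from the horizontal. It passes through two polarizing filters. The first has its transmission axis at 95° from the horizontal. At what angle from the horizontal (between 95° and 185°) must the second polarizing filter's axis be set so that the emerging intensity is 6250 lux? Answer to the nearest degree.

θ ≈ 138°

I₁ = I₀ cos²(95° − 40°) = I₀ cos²(55°) = 0.329 I₀.
Target fraction: 6250 / 3.55e4 lux = 0.1761 of I₀.
Need I₂/I₀ = 0.1761, so cos²(θ − 95°) = 0.1761 / 0.329 = 0.5351.
θ − 95° = arccos(√0.5351) = 43.0°, giving θ ≈ 95 + 43.0 = 138.0°.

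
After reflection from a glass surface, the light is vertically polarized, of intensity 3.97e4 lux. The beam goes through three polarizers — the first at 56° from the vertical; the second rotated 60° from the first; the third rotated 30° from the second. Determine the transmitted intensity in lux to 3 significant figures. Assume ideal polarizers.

By Malus's law, I₁ = 3.97e4 lux · cos²(56°) = 1.241e+04 lux.
I₂ = I₁ · cos²(60°) = 1.241e+04 · 0.25 = 3104 lux.
I₃ = I₂ · cos²(30°) = 3104 · 0.75 = 2328 lux.

I ≈ 2330 lux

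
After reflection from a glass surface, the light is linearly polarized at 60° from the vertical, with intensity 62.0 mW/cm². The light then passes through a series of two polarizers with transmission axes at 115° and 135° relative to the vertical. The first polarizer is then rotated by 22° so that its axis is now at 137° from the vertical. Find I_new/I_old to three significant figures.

I_new/I_old ≈ 0.174

Before rotation:
By Malus's law, I₁ = I₀ cos²(115° − 60°) = I₀ cos²(55°) = 0.329 I₀.
I₂ = I₁ cos²(135° − 115°) = 0.329 I₀ · cos²(20°) = 0.2905 I₀.
After rotation:
I₁ = I₀ cos²(137° − 60°) = I₀ cos²(77°) = 0.0506 I₀.
I₂ = I₁ cos²(135° − 137°) = 0.0506 I₀ · cos²(2°) = 0.05054 I₀.
Ratio = 0.05054 / 0.2905 = 0.174.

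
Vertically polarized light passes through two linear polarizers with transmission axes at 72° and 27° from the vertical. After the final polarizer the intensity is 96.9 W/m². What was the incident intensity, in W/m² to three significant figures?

I₀ ≈ 2030 W/m²

I₁ = I₀ cos²(72° − 0°) = I₀ cos²(72°) = 0.09549 I₀.
I₂ = I₁ cos²(27° − 72°) = 0.09549 I₀ · cos²(45°) = 0.04775 I₀.
So 96.9 W/m² = 0.04775 I₀, giving I₀ = 96.9/0.04775 = 2029 W/m².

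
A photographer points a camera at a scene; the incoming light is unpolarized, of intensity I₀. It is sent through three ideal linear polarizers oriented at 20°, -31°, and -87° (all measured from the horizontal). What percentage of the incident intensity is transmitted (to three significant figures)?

≈ 6.19%

Unpolarized light through the first polarizer → I₁ = ½ I₀, now polarized at 20°.
I₂ = I₁ cos²(-31° − 20°) = 0.5 I₀ · cos²(51°) = 0.198 I₀.
I₃ = I₂ cos²(-87° + 31°) = 0.198 I₀ · cos²(56°) = 0.06192 I₀.
That is 6.192% of the incident intensity.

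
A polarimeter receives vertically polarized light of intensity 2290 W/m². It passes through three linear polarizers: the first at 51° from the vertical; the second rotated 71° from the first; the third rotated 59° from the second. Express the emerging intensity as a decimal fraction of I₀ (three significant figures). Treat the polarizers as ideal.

I₁ = 2290 W/m² · cos²(51°) = 906.9 W/m².
I₂ = I₁ · cos²(71°) = 906.9 · 0.106 = 96.13 W/m².
I₃ = I₂ · cos²(59°) = 96.13 · 0.2653 = 25.5 W/m².
Transmitted fraction = 0.01114.

I/I₀ ≈ 0.0111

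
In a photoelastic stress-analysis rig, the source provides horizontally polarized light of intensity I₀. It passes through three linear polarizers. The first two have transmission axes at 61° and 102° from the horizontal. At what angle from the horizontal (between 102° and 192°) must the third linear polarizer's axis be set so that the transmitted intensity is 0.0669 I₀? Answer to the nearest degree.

By Malus's law, I₁ = I₀ cos²(61° − 0°) = I₀ cos²(61°) = 0.235 I₀.
I₂ = I₁ cos²(102° − 61°) = 0.235 I₀ · cos²(41°) = 0.1339 I₀.
Need I₃/I₀ = 0.0669, so cos²(θ − 102°) = 0.0669 / 0.1339 = 0.4997.
θ − 102° = arccos(√0.4997) = 45.0°, giving θ ≈ 102 + 45.0 = 147.0°.

θ ≈ 147°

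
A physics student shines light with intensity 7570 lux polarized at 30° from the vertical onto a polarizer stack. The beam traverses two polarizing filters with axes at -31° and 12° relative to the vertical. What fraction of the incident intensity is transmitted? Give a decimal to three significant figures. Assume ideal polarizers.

By Malus's law, I₁ = 7570 lux · cos²(61°) = 1779 lux.
I₂ = I₁ · cos²(43°) = 1779 · 0.5349 = 951.7 lux.
Transmitted fraction = 0.1257.

I/I₀ ≈ 0.126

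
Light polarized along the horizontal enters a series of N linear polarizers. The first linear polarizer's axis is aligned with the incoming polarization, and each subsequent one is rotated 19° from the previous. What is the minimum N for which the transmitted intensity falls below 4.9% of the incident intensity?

N = 28

First polarizer is aligned with the polarization: full transmission.
Each further stage multiplies by cos²(19°) = 0.894.
After N polarizers: T = 0.894^(N−1). Require T < 0.049 ⇒ N−1 > ln(0.049)/ln(0.894) = 26.92, so N−1 ≥ 27 and N = 28.
Check: N=28 gives T = 0.04855 < 0.049; N=27 gives T = 0.05431.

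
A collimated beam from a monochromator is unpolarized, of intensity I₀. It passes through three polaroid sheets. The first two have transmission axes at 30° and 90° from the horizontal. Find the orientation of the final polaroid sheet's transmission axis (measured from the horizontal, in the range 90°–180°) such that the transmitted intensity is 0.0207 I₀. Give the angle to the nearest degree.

Unpolarized light through the first polarizer → I₁ = ½ I₀, now polarized at 30°.
I₂ = I₁ cos²(90° − 30°) = 0.5 I₀ · cos²(60°) = 0.125 I₀.
Need I₃/I₀ = 0.0207, so cos²(θ − 90°) = 0.0207 / 0.125 = 0.1656.
θ − 90° = arccos(√0.1656) = 66.0°, giving θ ≈ 90 + 66.0 = 156.0°.

θ ≈ 156°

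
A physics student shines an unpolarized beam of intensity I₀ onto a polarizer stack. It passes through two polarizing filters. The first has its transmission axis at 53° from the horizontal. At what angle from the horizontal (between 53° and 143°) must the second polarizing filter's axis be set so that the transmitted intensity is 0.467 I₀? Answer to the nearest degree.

Unpolarized light through the first polarizer → I₁ = ½ I₀, now polarized at 53°.
Need I₂/I₀ = 0.467, so cos²(θ − 53°) = 0.467 / 0.5 = 0.934.
θ − 53° = arccos(√0.934) = 14.9°, giving θ ≈ 53 + 14.9 = 67.9°.

θ ≈ 68°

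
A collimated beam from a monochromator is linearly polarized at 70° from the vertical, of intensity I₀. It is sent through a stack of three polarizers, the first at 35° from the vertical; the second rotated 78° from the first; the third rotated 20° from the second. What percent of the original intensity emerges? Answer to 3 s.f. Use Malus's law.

≈ 2.56%

By Malus's law, I₁ = I₀ cos²(35° − 70°) = I₀ cos²(35°) = 0.671 I₀.
I₂ = I₁ cos²(78°) = 0.671 · 0.04323 I₀ = 0.02901 I₀.
I₃ = I₂ cos²(20°) = 0.02901 · 0.883 I₀ = 0.02561 I₀.
That is 2.561% of the incident intensity.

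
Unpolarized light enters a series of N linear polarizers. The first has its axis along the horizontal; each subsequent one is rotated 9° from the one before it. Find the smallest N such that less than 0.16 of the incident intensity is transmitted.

N = 47

First polarizer halves the unpolarized light: factor 1/2.
Each further stage multiplies by cos²(9°) = 0.9755.
After N polarizers: T = 0.5·0.9755^(N−1). Require T < 0.16 ⇒ N−1 > ln(0.16/0.5)/ln(0.9755) = 45.99, so N−1 ≥ 46 and N = 47.
Check: N=47 gives T = 0.16 < 0.16; N=46 gives T = 0.164.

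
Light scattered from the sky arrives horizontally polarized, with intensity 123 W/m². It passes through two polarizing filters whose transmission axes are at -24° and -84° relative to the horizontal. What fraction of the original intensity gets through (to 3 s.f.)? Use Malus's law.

I/I₀ ≈ 0.209

By Malus's law, I₁ = 123 W/m² · cos²(24°) = 102.7 W/m².
I₂ = I₁ · cos²(60°) = 102.7 · 0.25 = 25.66 W/m².
Transmitted fraction = 0.2086.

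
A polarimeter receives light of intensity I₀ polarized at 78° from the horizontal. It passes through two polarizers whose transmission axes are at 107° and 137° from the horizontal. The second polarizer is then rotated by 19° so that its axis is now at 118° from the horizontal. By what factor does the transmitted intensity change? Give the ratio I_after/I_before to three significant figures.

I_new/I_old ≈ 1.28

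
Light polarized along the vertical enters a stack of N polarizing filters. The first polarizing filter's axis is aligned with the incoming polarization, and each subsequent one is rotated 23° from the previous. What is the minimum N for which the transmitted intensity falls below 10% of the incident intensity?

N = 15

First polarizer is aligned with the polarization: full transmission.
Each further stage multiplies by cos²(23°) = 0.8473.
After N polarizers: T = 0.8473^(N−1). Require T < 0.10 ⇒ N−1 > ln(0.10)/ln(0.8473) = 13.90, so N−1 ≥ 14 and N = 15.
Check: N=15 gives T = 0.09834 < 0.10; N=14 gives T = 0.1161.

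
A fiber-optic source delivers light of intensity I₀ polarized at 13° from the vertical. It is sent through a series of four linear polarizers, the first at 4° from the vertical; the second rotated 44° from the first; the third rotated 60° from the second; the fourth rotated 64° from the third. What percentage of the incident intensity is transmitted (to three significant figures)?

≈ 2.43%

I₁ = I₀ cos²(4° − 13°) = I₀ cos²(9°) = 0.9755 I₀.
I₂ = I₁ cos²(44°) = 0.9755 · 0.5174 I₀ = 0.5048 I₀.
I₃ = I₂ cos²(60°) = 0.5048 · 0.25 I₀ = 0.1262 I₀.
I₄ = I₃ cos²(64°) = 0.1262 · 0.1922 I₀ = 0.02425 I₀.
That is 2.425% of the incident intensity.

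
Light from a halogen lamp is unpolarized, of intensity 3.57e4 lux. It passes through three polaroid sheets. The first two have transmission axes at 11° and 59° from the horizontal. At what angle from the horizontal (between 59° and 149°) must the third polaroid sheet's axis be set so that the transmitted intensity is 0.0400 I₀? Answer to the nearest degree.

θ ≈ 124°

Unpolarized light through the first polarizer → I₁ = ½ I₀, now polarized at 11°.
I₂ = I₁ cos²(59° − 11°) = 0.5 I₀ · cos²(48°) = 0.2239 I₀.
Need I₃/I₀ = 0.04, so cos²(θ − 59°) = 0.04 / 0.2239 = 0.1787.
θ − 59° = arccos(√0.1787) = 65.0°, giving θ ≈ 59 + 65.0 = 124.0°.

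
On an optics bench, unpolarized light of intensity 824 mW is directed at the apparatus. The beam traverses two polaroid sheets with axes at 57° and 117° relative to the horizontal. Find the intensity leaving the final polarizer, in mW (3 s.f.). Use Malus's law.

I ≈ 103 mW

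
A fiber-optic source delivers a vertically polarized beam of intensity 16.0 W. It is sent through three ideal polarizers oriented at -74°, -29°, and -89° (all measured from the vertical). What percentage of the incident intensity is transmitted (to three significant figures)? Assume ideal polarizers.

≈ 0.950%

By Malus's law, I₁ = 16.0 W · cos²(74°) = 1.216 W.
I₂ = I₁ · cos²(45°) = 1.216 · 0.5 = 0.6078 W.
I₃ = I₂ · cos²(60°) = 0.6078 · 0.25 = 0.152 W.
That is 0.9497% of the incident intensity.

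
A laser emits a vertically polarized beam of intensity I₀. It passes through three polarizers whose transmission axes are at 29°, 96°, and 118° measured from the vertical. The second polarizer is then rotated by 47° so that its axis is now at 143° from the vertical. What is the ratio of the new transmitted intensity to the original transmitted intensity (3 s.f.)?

I_new/I_old ≈ 1.04

Before rotation:
I₁ = I₀ cos²(29° − 0°) = I₀ cos²(29°) = 0.765 I₀.
I₂ = I₁ cos²(96° − 29°) = 0.765 I₀ · cos²(67°) = 0.1168 I₀.
I₃ = I₂ cos²(118° − 96°) = 0.1168 I₀ · cos²(22°) = 0.1004 I₀.
After rotation:
I₁ = I₀ cos²(29° − 0°) = I₀ cos²(29°) = 0.765 I₀.
Angle between axes 1 and 2: 66°. I₂ = 0.765 I₀ · cos²(66°) = 0.1266 I₀.
I₃ = I₂ cos²(118° − 143°) = 0.1266 I₀ · cos²(25°) = 0.1039 I₀.
Ratio = 0.1039 / 0.1004 = 1.035.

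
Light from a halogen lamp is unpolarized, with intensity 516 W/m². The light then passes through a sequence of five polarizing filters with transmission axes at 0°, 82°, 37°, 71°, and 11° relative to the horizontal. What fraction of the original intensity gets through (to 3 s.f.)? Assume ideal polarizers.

I/I₀ ≈ 0.000832

Unpolarized light through the first polarizer → I₁ = 516 W/m²/2 = 258 W/m², polarized at 0°.
I₂ = I₁ · cos²(82°) = 258 · 0.01937 = 4.997 W/m².
I₃ = I₂ · cos²(45°) = 4.997 · 0.5 = 2.499 W/m².
I₄ = I₃ · cos²(34°) = 2.499 · 0.6873 = 1.717 W/m².
I₅ = I₄ · cos²(60°) = 1.717 · 0.25 = 0.4293 W/m².
Transmitted fraction = 0.000832.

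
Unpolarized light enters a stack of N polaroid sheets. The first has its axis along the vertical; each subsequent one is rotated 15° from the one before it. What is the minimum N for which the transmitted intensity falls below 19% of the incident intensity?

First polarizer halves the unpolarized light: factor 1/2.
Each further stage multiplies by cos²(15°) = 0.933.
After N polarizers: T = 0.5·0.933^(N−1). Require T < 0.19 ⇒ N−1 > ln(0.19/0.5)/ln(0.933) = 13.95, so N−1 ≥ 14 and N = 15.
Check: N=15 gives T = 0.1894 < 0.19; N=14 gives T = 0.203.

N = 15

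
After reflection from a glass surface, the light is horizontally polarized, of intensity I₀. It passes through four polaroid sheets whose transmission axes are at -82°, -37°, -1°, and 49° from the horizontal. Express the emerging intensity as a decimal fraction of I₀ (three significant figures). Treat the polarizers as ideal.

≈ 0.00262 I₀

By Malus's law, I₁ = I₀ cos²(-82° − 0°) = I₀ cos²(82°) = 0.01937 I₀.
I₂ = I₁ cos²(-37° + 82°) = 0.01937 I₀ · cos²(45°) = 0.009685 I₀.
I₃ = I₂ cos²(-1° + 37°) = 0.009685 I₀ · cos²(36°) = 0.006339 I₀.
I₄ = I₃ cos²(49° + 1°) = 0.006339 I₀ · cos²(50°) = 0.002619 I₀.
Transmitted fraction = 0.002619.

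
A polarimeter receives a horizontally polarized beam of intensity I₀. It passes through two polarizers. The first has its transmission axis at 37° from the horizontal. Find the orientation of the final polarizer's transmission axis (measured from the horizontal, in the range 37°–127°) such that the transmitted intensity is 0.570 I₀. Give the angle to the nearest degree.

I₁ = I₀ cos²(37° − 0°) = I₀ cos²(37°) = 0.6378 I₀.
Need I₂/I₀ = 0.57, so cos²(θ − 37°) = 0.57 / 0.6378 = 0.8937.
θ − 37° = arccos(√0.8937) = 19.0°, giving θ ≈ 37 + 19.0 = 56.0°.

θ ≈ 56°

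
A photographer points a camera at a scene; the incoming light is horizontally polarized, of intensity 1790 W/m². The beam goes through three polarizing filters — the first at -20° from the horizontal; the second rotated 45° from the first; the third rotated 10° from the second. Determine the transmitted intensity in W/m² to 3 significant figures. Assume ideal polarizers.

I ≈ 766 W/m²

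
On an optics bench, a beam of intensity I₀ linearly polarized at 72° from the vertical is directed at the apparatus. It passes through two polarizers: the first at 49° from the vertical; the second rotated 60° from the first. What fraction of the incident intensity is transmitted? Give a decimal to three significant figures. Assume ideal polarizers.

≈ 0.212 I₀

I₁ = I₀ cos²(49° − 72°) = I₀ cos²(23°) = 0.8473 I₀.
I₂ = I₁ cos²(60°) = 0.8473 · 0.25 I₀ = 0.2118 I₀.
Transmitted fraction = 0.2118.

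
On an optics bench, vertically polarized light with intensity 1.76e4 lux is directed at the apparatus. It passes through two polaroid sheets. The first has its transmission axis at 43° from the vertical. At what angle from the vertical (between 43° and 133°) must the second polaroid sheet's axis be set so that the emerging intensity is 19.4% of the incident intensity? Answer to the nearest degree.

θ ≈ 96°

I₁ = I₀ cos²(43° − 0°) = I₀ cos²(43°) = 0.5349 I₀.
Need I₂/I₀ = 0.194, so cos²(θ − 43°) = 0.194 / 0.5349 = 0.3627.
θ − 43° = arccos(√0.3627) = 53.0°, giving θ ≈ 43 + 53.0 = 96.0°.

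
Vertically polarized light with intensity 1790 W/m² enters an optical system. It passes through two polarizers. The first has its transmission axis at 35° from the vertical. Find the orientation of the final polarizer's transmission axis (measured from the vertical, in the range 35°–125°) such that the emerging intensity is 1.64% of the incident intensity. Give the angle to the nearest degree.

I₁ = I₀ cos²(35° − 0°) = I₀ cos²(35°) = 0.671 I₀.
Need I₂/I₀ = 0.0164, so cos²(θ − 35°) = 0.0164 / 0.671 = 0.02444.
θ − 35° = arccos(√0.02444) = 81.0°, giving θ ≈ 35 + 81.0 = 116.0°.

θ ≈ 116°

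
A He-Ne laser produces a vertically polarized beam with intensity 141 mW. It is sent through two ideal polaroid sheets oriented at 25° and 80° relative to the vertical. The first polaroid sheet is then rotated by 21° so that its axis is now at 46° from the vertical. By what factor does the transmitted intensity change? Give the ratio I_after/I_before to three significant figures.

Before rotation:
By Malus's law, I₁ = I₀ cos²(25° − 0°) = I₀ cos²(25°) = 0.8214 I₀.
I₂ = I₁ cos²(80° − 25°) = 0.8214 I₀ · cos²(55°) = 0.2702 I₀.
After rotation:
I₁ = I₀ cos²(46° − 0°) = I₀ cos²(46°) = 0.4826 I₀.
I₂ = I₁ cos²(80° − 46°) = 0.4826 I₀ · cos²(34°) = 0.3317 I₀.
Ratio = 0.3317 / 0.2702 = 1.227.

I_new/I_old ≈ 1.23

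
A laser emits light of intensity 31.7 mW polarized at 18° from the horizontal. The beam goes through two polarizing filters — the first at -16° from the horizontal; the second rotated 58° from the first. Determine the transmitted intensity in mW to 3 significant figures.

By Malus's law, I₁ = 31.7 mW · cos²(34°) = 21.79 mW.
I₂ = I₁ · cos²(58°) = 21.79 · 0.2808 = 6.118 mW.

I ≈ 6.12 mW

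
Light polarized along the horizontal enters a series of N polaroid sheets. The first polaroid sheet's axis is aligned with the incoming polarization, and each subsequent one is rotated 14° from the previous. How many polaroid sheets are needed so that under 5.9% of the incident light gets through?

N = 48

First polarizer is aligned with the polarization: full transmission.
Each further stage multiplies by cos²(14°) = 0.9415.
After N polarizers: T = 0.9415^(N−1). Require T < 0.059 ⇒ N−1 > ln(0.059)/ln(0.9415) = 46.93, so N−1 ≥ 47 and N = 48.
Check: N=48 gives T = 0.05875 < 0.059; N=47 gives T = 0.0624.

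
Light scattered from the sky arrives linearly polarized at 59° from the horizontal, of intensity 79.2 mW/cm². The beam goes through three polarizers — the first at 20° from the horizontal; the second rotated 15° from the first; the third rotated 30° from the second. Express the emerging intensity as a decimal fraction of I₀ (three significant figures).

By Malus's law, I₁ = 79.2 mW/cm² · cos²(39°) = 47.83 mW/cm².
I₂ = I₁ · cos²(15°) = 47.83 · 0.933 = 44.63 mW/cm².
I₃ = I₂ · cos²(30°) = 44.63 · 0.75 = 33.47 mW/cm².
Transmitted fraction = 0.4226.

I/I₀ ≈ 0.423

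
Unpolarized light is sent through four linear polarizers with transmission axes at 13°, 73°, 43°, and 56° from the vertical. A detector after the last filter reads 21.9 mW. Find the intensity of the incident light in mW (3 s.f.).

Unpolarized light through the first polarizer → I₁ = ½ I₀, now polarized at 13°.
I₂ = I₁ cos²(73° − 13°) = 0.5 I₀ · cos²(60°) = 0.125 I₀.
I₃ = I₂ cos²(43° − 73°) = 0.125 I₀ · cos²(30°) = 0.09375 I₀.
I₄ = I₃ cos²(56° − 43°) = 0.09375 I₀ · cos²(13°) = 0.08901 I₀.
So 21.9 mW = 0.08901 I₀, giving I₀ = 21.9/0.08901 = 246.1 mW.

I₀ ≈ 246 mW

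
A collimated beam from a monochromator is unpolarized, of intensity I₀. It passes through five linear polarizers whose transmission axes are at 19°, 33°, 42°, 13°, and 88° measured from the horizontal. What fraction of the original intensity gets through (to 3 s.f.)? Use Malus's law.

Unpolarized light through the first polarizer → I₁ = ½ I₀, now polarized at 19°.
I₂ = I₁ cos²(33° − 19°) = 0.5 I₀ · cos²(14°) = 0.4707 I₀.
I₃ = I₂ cos²(42° − 33°) = 0.4707 I₀ · cos²(9°) = 0.4592 I₀.
I₄ = I₃ cos²(13° − 42°) = 0.4592 I₀ · cos²(29°) = 0.3513 I₀.
I₅ = I₄ cos²(88° − 13°) = 0.3513 I₀ · cos²(75°) = 0.02353 I₀.
Transmitted fraction = 0.02353.

≈ 0.0235 I₀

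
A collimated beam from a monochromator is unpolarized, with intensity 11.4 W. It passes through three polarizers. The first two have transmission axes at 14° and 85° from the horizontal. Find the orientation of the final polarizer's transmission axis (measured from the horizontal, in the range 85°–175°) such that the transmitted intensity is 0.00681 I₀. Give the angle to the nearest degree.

θ ≈ 154°

Unpolarized light through the first polarizer → I₁ = ½ I₀, now polarized at 14°.
I₂ = I₁ cos²(85° − 14°) = 0.5 I₀ · cos²(71°) = 0.053 I₀.
Need I₃/I₀ = 0.00681, so cos²(θ − 85°) = 0.00681 / 0.053 = 0.1285.
θ − 85° = arccos(√0.1285) = 69.0°, giving θ ≈ 85 + 69.0 = 154.0°.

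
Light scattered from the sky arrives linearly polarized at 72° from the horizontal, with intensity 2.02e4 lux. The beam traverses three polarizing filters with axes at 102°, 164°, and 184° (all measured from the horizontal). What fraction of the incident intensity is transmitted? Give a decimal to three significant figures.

I/I₀ ≈ 0.146

I₁ = 2.02e4 lux · cos²(30°) = 1.515e+04 lux.
I₂ = I₁ · cos²(62°) = 1.515e+04 · 0.2204 = 3339 lux.
I₃ = I₂ · cos²(20°) = 3339 · 0.883 = 2949 lux.
Transmitted fraction = 0.146.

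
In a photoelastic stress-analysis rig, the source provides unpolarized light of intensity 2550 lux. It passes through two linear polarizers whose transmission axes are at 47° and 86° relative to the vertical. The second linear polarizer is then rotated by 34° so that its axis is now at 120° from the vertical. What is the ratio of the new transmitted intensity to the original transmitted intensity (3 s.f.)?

I_new/I_old ≈ 0.142

Before rotation:
Unpolarized light through the first polarizer → I₁ = ½ I₀, now polarized at 47°.
I₂ = I₁ cos²(86° − 47°) = 0.5 I₀ · cos²(39°) = 0.302 I₀.
After rotation:
Unpolarized light through the first polarizer → I₁ = ½ I₀, now polarized at 47°.
I₂ = I₁ cos²(120° − 47°) = 0.5 I₀ · cos²(73°) = 0.04274 I₀.
Ratio = 0.04274 / 0.302 = 0.1415.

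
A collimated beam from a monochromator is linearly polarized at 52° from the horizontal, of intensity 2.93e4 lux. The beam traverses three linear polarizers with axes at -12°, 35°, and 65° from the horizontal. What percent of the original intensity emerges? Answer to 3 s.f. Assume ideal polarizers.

≈ 6.70%

I₁ = 2.93e4 lux · cos²(64°) = 5631 lux.
I₂ = I₁ · cos²(47°) = 5631 · 0.4651 = 2619 lux.
I₃ = I₂ · cos²(30°) = 2619 · 0.75 = 1964 lux.
That is 6.704% of the incident intensity.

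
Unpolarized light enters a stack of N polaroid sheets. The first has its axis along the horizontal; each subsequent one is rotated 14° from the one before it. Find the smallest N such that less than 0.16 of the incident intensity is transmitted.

First polarizer halves the unpolarized light: factor 1/2.
Each further stage multiplies by cos²(14°) = 0.9415.
After N polarizers: T = 0.5·0.9415^(N−1). Require T < 0.16 ⇒ N−1 > ln(0.16/0.5)/ln(0.9415) = 18.89, so N−1 ≥ 19 and N = 20.
Check: N=20 gives T = 0.159 < 0.16; N=19 gives T = 0.1689.

N = 20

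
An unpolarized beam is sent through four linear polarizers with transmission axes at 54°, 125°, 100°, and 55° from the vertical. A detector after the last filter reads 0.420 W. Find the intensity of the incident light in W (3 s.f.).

I₀ ≈ 19.3 W

Unpolarized light through the first polarizer → I₁ = ½ I₀, now polarized at 54°.
I₂ = I₁ cos²(125° − 54°) = 0.5 I₀ · cos²(71°) = 0.053 I₀.
I₃ = I₂ cos²(100° − 125°) = 0.053 I₀ · cos²(25°) = 0.04353 I₀.
I₄ = I₃ cos²(55° − 100°) = 0.04353 I₀ · cos²(45°) = 0.02177 I₀.
So 0.420 W = 0.02177 I₀, giving I₀ = 0.420/0.02177 = 19.3 W.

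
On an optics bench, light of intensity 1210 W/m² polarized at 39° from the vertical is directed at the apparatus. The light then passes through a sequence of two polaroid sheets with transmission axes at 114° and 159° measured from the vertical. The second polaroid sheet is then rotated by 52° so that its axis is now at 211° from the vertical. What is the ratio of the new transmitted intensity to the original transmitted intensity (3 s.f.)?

Before rotation:
I₁ = I₀ cos²(114° − 39°) = I₀ cos²(75°) = 0.06699 I₀.
I₂ = I₁ cos²(159° − 114°) = 0.06699 I₀ · cos²(45°) = 0.03349 I₀.
After rotation:
I₁ = I₀ cos²(114° − 39°) = I₀ cos²(75°) = 0.06699 I₀.
Angle between axes 1 and 2: 83°. I₂ = 0.06699 I₀ · cos²(83°) = 0.0009949 I₀.
Ratio = 0.0009949 / 0.03349 = 0.0297.

I_new/I_old ≈ 0.0297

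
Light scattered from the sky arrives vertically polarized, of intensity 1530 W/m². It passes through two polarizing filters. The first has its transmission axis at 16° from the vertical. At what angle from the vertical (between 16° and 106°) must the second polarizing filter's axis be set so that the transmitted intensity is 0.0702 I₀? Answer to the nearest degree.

I₁ = I₀ cos²(16° − 0°) = I₀ cos²(16°) = 0.924 I₀.
Need I₂/I₀ = 0.0702, so cos²(θ − 16°) = 0.0702 / 0.924 = 0.07597.
θ − 16° = arccos(√0.07597) = 74.0°, giving θ ≈ 16 + 74.0 = 90.0°.

θ ≈ 90°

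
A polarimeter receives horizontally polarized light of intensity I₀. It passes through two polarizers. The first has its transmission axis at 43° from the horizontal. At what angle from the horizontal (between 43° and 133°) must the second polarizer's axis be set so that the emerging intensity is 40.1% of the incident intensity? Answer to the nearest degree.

θ ≈ 73°

I₁ = I₀ cos²(43° − 0°) = I₀ cos²(43°) = 0.5349 I₀.
Need I₂/I₀ = 0.401, so cos²(θ − 43°) = 0.401 / 0.5349 = 0.7497.
θ − 43° = arccos(√0.7497) = 30.0°, giving θ ≈ 43 + 30.0 = 73.0°.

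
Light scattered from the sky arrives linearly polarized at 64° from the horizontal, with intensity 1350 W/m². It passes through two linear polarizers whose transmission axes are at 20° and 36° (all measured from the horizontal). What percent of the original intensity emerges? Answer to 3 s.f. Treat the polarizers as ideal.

I₁ = 1350 W/m² · cos²(44°) = 698.6 W/m².
I₂ = I₁ · cos²(16°) = 698.6 · 0.924 = 645.5 W/m².
That is 47.81% of the incident intensity.

≈ 47.8%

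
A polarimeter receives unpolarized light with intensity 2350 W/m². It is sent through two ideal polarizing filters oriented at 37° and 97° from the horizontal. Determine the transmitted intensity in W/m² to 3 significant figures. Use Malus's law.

I ≈ 294 W/m²

Unpolarized light through the first polarizer → I₁ = 2350 W/m²/2 = 1175 W/m², polarized at 37°.
I₂ = I₁ · cos²(60°) = 1175 · 0.25 = 293.8 W/m².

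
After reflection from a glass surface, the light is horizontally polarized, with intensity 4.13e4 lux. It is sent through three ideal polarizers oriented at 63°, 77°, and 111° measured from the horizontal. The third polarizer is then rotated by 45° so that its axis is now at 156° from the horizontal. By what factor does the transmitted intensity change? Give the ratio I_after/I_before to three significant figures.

Before rotation:
I₁ = I₀ cos²(63° − 0°) = I₀ cos²(63°) = 0.2061 I₀.
I₂ = I₁ cos²(77° − 63°) = 0.2061 I₀ · cos²(14°) = 0.194 I₀.
I₃ = I₂ cos²(111° − 77°) = 0.194 I₀ · cos²(34°) = 0.1334 I₀.
After rotation:
I₁ = I₀ cos²(63° − 0°) = I₀ cos²(63°) = 0.2061 I₀.
I₂ = I₁ cos²(77° − 63°) = 0.2061 I₀ · cos²(14°) = 0.194 I₀.
I₃ = I₂ cos²(156° − 77°) = 0.194 I₀ · cos²(79°) = 0.007065 I₀.
Ratio = 0.007065 / 0.1334 = 0.05297.

I_new/I_old ≈ 0.0530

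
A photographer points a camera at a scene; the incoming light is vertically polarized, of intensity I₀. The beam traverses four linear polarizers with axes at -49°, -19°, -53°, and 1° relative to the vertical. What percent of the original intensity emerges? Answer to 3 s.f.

By Malus's law, I₁ = I₀ cos²(-49° − 0°) = I₀ cos²(49°) = 0.4304 I₀.
I₂ = I₁ cos²(-19° + 49°) = 0.4304 I₀ · cos²(30°) = 0.3228 I₀.
I₃ = I₂ cos²(-53° + 19°) = 0.3228 I₀ · cos²(34°) = 0.2219 I₀.
I₄ = I₃ cos²(1° + 53°) = 0.2219 I₀ · cos²(54°) = 0.07665 I₀.
That is 7.665% of the incident intensity.

≈ 7.67%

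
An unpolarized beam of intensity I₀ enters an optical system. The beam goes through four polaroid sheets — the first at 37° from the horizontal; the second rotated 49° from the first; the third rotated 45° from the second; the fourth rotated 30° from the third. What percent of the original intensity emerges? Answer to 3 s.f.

Unpolarized light through the first polarizer → I₁ = ½ I₀, now polarized at 37°.
I₂ = I₁ cos²(49°) = 0.5 · 0.4304 I₀ = 0.2152 I₀.
I₃ = I₂ cos²(45°) = 0.2152 · 0.5 I₀ = 0.1076 I₀.
I₄ = I₃ cos²(30°) = 0.1076 · 0.75 I₀ = 0.0807 I₀.
That is 8.07% of the incident intensity.

≈ 8.07%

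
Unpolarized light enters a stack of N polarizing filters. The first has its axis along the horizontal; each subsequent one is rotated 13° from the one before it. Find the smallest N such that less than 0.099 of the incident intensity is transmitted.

N = 33

First polarizer halves the unpolarized light: factor 1/2.
Each further stage multiplies by cos²(13°) = 0.9494.
After N polarizers: T = 0.5·0.9494^(N−1). Require T < 0.099 ⇒ N−1 > ln(0.099/0.5)/ln(0.9494) = 31.19, so N−1 ≥ 32 and N = 33.
Check: N=33 gives T = 0.09491 < 0.099; N=32 gives T = 0.09997.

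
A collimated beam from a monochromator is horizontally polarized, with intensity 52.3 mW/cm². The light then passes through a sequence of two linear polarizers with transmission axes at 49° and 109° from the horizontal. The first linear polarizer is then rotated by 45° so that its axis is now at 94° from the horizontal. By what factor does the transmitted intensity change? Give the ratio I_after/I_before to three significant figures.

I_new/I_old ≈ 0.0422

Before rotation:
I₁ = I₀ cos²(49° − 0°) = I₀ cos²(49°) = 0.4304 I₀.
I₂ = I₁ cos²(109° − 49°) = 0.4304 I₀ · cos²(60°) = 0.1076 I₀.
After rotation:
I₁ = I₀ cos²(94° − 0°) = I₀ cos²(86°) = 0.004866 I₀.
I₂ = I₁ cos²(109° − 94°) = 0.004866 I₀ · cos²(15°) = 0.00454 I₀.
Ratio = 0.00454 / 0.1076 = 0.04219.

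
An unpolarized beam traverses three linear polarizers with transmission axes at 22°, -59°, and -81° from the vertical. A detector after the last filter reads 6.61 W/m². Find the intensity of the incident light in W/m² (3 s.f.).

I₀ ≈ 628 W/m²

Unpolarized light through the first polarizer → I₁ = ½ I₀, now polarized at 22°.
I₂ = I₁ cos²(-59° − 22°) = 0.5 I₀ · cos²(81°) = 0.01224 I₀.
I₃ = I₂ cos²(-81° + 59°) = 0.01224 I₀ · cos²(22°) = 0.01052 I₀.
So 6.61 W/m² = 0.01052 I₀, giving I₀ = 6.61/0.01052 = 628.4 W/m².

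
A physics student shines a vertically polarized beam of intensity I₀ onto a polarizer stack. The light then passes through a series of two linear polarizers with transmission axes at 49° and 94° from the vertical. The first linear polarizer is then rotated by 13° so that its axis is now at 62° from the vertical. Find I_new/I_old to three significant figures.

Before rotation:
I₁ = I₀ cos²(49° − 0°) = I₀ cos²(49°) = 0.4304 I₀.
I₂ = I₁ cos²(94° − 49°) = 0.4304 I₀ · cos²(45°) = 0.2152 I₀.
After rotation:
I₁ = I₀ cos²(62° − 0°) = I₀ cos²(62°) = 0.2204 I₀.
I₂ = I₁ cos²(94° − 62°) = 0.2204 I₀ · cos²(32°) = 0.1585 I₀.
Ratio = 0.1585 / 0.2152 = 0.7366.

I_new/I_old ≈ 0.737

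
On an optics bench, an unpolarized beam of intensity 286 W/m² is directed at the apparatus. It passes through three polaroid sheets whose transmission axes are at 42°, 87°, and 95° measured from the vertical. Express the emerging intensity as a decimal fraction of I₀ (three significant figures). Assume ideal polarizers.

I/I₀ ≈ 0.245

Unpolarized light through the first polarizer → I₁ = 286 W/m²/2 = 143 W/m², polarized at 42°.
I₂ = I₁ · cos²(45°) = 143 · 0.5 = 71.5 W/m².
I₃ = I₂ · cos²(8°) = 71.5 · 0.9806 = 70.12 W/m².
Transmitted fraction = 0.2452.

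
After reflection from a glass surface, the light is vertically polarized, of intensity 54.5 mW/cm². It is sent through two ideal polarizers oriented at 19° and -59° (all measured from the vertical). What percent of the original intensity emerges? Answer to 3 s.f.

I₁ = 54.5 mW/cm² · cos²(19°) = 48.72 mW/cm².
I₂ = I₁ · cos²(78°) = 48.72 · 0.04323 = 2.106 mW/cm².
That is 3.865% of the incident intensity.

≈ 3.86%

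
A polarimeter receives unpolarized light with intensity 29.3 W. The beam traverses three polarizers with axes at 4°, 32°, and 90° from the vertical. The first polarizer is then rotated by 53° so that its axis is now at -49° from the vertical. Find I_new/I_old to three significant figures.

I_new/I_old ≈ 0.0314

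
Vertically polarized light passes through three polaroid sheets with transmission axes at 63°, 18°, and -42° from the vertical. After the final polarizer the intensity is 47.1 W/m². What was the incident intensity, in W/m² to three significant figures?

I₀ ≈ 1830 W/m²

I₁ = I₀ cos²(63° − 0°) = I₀ cos²(63°) = 0.2061 I₀.
I₂ = I₁ cos²(18° − 63°) = 0.2061 I₀ · cos²(45°) = 0.1031 I₀.
I₃ = I₂ cos²(-42° − 18°) = 0.1031 I₀ · cos²(60°) = 0.02576 I₀.
So 47.1 W/m² = 0.02576 I₀, giving I₀ = 47.1/0.02576 = 1828 W/m².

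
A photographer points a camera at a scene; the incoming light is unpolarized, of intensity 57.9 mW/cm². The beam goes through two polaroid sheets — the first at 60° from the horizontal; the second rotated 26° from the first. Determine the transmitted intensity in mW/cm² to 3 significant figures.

Unpolarized light through the first polarizer → I₁ = 57.9 mW/cm²/2 = 28.95 mW/cm², polarized at 60°.
I₂ = I₁ · cos²(26°) = 28.95 · 0.8078 = 23.39 mW/cm².

I ≈ 23.4 mW/cm²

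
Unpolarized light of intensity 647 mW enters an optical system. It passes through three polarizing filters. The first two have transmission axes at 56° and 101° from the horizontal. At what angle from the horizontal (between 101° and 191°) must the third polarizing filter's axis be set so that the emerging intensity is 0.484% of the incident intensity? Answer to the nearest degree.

θ ≈ 183°

Unpolarized light through the first polarizer → I₁ = ½ I₀, now polarized at 56°.
I₂ = I₁ cos²(101° − 56°) = 0.5 I₀ · cos²(45°) = 0.25 I₀.
Need I₃/I₀ = 0.00484, so cos²(θ − 101°) = 0.00484 / 0.25 = 0.01936.
θ − 101° = arccos(√0.01936) = 82.0°, giving θ ≈ 101 + 82.0 = 183.0°.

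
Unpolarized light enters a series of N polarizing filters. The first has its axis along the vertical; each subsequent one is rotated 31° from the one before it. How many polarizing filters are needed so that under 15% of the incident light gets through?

First polarizer halves the unpolarized light: factor 1/2.
Each further stage multiplies by cos²(31°) = 0.7347.
After N polarizers: T = 0.5·0.7347^(N−1). Require T < 0.15 ⇒ N−1 > ln(0.15/0.5)/ln(0.7347) = 3.91, so N−1 ≥ 4 and N = 5.
Check: N=5 gives T = 0.1457 < 0.15; N=4 gives T = 0.1983.

N = 5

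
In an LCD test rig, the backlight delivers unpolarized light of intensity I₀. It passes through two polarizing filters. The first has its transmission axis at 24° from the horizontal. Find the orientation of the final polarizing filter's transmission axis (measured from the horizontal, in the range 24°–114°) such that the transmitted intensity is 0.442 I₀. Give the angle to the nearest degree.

θ ≈ 44°

Unpolarized light through the first polarizer → I₁ = ½ I₀, now polarized at 24°.
Need I₂/I₀ = 0.442, so cos²(θ − 24°) = 0.442 / 0.5 = 0.884.
θ − 24° = arccos(√0.884) = 19.9°, giving θ ≈ 24 + 19.9 = 43.9°.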